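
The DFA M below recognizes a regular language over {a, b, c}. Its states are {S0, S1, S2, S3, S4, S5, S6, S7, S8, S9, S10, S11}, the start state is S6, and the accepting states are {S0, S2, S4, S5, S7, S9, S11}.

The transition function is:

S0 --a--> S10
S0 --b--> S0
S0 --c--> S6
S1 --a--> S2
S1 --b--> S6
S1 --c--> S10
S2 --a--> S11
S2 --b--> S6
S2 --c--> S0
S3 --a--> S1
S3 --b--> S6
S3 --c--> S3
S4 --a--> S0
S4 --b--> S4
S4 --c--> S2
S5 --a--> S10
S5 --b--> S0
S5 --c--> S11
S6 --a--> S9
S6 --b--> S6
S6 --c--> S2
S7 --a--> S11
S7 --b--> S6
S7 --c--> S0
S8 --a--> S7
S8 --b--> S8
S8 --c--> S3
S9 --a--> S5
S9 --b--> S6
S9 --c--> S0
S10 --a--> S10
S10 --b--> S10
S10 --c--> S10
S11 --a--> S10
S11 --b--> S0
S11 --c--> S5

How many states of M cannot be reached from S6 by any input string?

No path from S6 leads to S1, S3, S4, S7, S8; the other 7 states are all reachable.

5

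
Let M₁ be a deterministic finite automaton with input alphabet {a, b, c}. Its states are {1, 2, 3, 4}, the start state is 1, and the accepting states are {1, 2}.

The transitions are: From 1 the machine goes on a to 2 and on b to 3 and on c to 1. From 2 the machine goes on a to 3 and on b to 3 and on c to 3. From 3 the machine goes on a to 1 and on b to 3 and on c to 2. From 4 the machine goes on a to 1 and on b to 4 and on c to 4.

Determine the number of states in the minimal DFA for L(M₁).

States {4} cannot be reached from the start state, so discard them.
Start with accepting vs non-accepting: {1,2} | {3}.
Refine {1,2} on symbol a: members go to different blocks, giving {1} and {2}.
Stable partition: {1} | {3} | {2} — 3 equivalence classes.

3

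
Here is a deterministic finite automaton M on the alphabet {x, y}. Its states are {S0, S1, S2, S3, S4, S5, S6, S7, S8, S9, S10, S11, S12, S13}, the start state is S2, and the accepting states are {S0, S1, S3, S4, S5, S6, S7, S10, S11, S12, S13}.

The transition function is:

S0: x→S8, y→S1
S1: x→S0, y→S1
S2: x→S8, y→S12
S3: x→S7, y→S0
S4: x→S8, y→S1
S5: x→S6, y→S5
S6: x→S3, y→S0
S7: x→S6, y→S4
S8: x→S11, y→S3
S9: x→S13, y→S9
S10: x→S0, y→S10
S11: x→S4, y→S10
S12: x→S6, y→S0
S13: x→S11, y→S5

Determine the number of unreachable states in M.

Starting at S2 and following transitions, the reachable set is {S0, S1, S2, S3, S4, S6, S7, S8, S10, S11, S12}. That leaves S5, S9, S13 unreachable — 3 in total.

3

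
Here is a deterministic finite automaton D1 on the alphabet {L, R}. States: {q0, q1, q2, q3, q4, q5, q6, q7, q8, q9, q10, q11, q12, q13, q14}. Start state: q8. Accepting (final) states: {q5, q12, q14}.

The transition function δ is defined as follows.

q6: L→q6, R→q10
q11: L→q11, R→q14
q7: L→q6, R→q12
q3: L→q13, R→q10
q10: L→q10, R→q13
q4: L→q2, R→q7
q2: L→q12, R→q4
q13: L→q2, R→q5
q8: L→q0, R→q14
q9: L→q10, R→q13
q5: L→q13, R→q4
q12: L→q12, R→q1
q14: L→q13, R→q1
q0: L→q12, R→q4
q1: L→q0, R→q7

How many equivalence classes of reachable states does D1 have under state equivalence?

8

States {q3,q9,q11} cannot be reached from the start state, so discard them.
P0 = {q5,q12,q14} | {q0,q1,q2,q4,q6,q7,q8,q10,q13}.
Split {q5,q12,q14} by δ(·,L) → {q5,q14} and {q12}.
Refine {q0,q1,q2,q4,q6,q7,q8,q10,q13} on symbol L: members go to different blocks, giving {q1,q4,q6,q7,q8,q10,q13} and {q0,q2}.
On input L, block {q1,q4,q6,q7,q8,q10,q13} splits into {q1,q4,q8,q13} and {q6,q7,q10}.
Refine {q1,q4,q8,q13} on symbol R: members go to different blocks, giving {q1,q4} and {q8,q13}.
Refine {q6,q7,q10} on symbol R: members go to different blocks, giving {q6} and {q7} and {q10}.
No further refinement is possible. Final partition (8 blocks): {q5,q14} | {q1,q4} | {q12} | {q0,q2} | {q6} | {q8,q13} | {q7} | {q10}.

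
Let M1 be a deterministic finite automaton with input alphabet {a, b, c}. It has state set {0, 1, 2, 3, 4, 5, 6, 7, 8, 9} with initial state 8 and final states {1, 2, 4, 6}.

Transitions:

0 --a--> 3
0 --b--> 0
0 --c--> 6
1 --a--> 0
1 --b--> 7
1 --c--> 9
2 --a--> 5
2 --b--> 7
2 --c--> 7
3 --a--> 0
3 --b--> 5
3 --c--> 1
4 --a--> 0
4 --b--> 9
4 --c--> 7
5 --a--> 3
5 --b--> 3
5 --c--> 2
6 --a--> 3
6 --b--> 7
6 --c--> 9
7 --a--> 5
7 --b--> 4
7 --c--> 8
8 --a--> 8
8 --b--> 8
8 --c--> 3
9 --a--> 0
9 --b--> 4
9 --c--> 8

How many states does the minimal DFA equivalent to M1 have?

Initial partition by acceptance: {1,2,4,6} | {0,3,5,7,8,9}.
On input b, block {0,3,5,7,8,9} splits into {0,3,5,8} and {7,9}.
Refine {0,3,5,8} on symbol c: members go to different blocks, giving {0,3,5} and {8}.
Stable partition: {1,2,4,6} | {0,3,5} | {7,9} | {8} — 4 equivalence classes.

4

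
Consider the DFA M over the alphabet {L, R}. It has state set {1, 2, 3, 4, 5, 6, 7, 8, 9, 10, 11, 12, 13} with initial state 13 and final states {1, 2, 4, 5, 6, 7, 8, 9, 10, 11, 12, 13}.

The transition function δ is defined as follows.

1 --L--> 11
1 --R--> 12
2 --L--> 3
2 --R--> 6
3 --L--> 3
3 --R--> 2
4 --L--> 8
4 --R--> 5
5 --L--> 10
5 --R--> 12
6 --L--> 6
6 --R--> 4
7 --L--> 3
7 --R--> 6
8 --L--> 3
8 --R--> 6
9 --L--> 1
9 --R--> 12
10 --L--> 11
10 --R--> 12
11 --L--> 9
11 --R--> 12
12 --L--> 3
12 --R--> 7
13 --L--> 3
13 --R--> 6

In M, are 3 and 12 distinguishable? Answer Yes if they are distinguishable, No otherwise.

Initial partition by acceptance: {1,2,4,5,6,7,8,9,10,11,12,13} | {3}.
Split {1,2,4,5,6,7,8,9,10,11,12,13} by δ(·,L) → {1,4,5,6,9,10,11} and {2,7,8,12,13}.
On input L, block {1,4,5,6,9,10,11} splits into {1,5,6,9,10,11} and {4}.
Refine {1,5,6,9,10,11} on symbol R: members go to different blocks, giving {1,5,9,10,11} and {6}.
Refine {2,7,8,12,13} on symbol R: members go to different blocks, giving {2,7,8,13} and {12}.
Stable partition: {1,5,9,10,11} | {3} | {2,7,8,13} | {4} | {6} | {12} — 6 equivalence classes.
3 and 12 end up in different blocks, so they are distinguishable. For instance, the string 'ε' is accepted from only 12.

Yes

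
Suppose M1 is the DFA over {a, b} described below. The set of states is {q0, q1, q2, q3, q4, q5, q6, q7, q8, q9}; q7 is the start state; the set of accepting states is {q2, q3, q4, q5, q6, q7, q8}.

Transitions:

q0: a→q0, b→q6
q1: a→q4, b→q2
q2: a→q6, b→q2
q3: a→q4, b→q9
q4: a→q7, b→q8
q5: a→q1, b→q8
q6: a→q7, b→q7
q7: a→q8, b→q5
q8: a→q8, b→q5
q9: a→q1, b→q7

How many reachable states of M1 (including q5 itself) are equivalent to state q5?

States {q0,q3,q9} cannot be reached from the start state, so discard them.
Initial partition by acceptance: {q2,q4,q5,q6,q7,q8} | {q1}.
Refine {q2,q4,q5,q6,q7,q8} on symbol a: members go to different blocks, giving {q2,q4,q6,q7,q8} and {q5}.
On input b, block {q2,q4,q6,q7,q8} splits into {q2,q4,q6} and {q7,q8}.
Refine {q2,q4,q6} on symbol a: members go to different blocks, giving {q4,q6} and {q2}.
The partition is now stable with 5 blocks: {q4,q6} | {q1} | {q5} | {q7,q8} | {q2}.
The equivalence class containing q5 is {q5}, of size 1.

1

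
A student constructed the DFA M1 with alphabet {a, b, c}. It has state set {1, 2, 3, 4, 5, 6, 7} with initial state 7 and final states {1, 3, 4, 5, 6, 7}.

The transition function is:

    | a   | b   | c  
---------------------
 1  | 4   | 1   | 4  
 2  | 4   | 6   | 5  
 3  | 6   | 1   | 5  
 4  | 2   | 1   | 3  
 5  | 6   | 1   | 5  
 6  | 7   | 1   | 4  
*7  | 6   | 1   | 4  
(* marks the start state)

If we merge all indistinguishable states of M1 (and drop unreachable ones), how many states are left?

5

All states are reachable from the start state.
P0 = {1,3,4,5,6,7} | {2}.
On input a, block {1,3,4,5,6,7} splits into {1,3,5,6,7} and {4}.
On input a, block {1,3,5,6,7} splits into {3,5,6,7} and {1}.
Refine {3,5,6,7} on symbol c: members go to different blocks, giving {3,5} and {6,7}.
Stable partition: {3,5} | {2} | {4} | {1} | {6,7} — 5 equivalence classes.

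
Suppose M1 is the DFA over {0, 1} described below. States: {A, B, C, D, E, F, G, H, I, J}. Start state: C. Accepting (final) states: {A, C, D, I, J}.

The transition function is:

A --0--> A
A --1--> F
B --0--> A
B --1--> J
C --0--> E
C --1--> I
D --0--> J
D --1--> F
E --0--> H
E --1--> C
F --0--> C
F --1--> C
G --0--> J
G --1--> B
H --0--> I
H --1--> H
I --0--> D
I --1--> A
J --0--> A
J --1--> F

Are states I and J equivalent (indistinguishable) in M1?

Reachable states from the start: {A,C,D,E,F,H,I,J}. Unreachable: {B,G} — drop them.
Initial partition by acceptance: {A,C,D,I,J} | {E,F,H}.
Split {A,C,D,I,J} by δ(·,0) → {A,D,I,J} and {C}.
Split {A,D,I,J} by δ(·,1) → {A,D,J} and {I}.
Refine {E,F,H} on symbol 0: members go to different blocks, giving {E} and {F} and {H}.
Stable partition: {A,D,J} | {E} | {C} | {I} | {F} | {H} — 6 equivalence classes.
I and J end up in different blocks, so they are distinguishable. For instance, the string '1' is accepted from only I.

No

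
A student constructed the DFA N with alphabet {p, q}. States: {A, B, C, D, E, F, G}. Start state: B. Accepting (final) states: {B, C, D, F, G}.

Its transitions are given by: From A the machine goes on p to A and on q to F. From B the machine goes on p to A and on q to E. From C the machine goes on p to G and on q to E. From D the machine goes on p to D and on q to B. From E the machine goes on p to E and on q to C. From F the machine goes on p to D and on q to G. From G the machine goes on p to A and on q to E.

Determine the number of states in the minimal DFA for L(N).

All states are reachable from the start state.
P0 = {B,C,D,F,G} | {A,E}.
Refine {B,C,D,F,G} on symbol p: members go to different blocks, giving {C,D,F} and {B,G}.
On input p, block {C,D,F} splits into {D,F} and {C}.
Split {A,E} by δ(·,q) → {A} and {E}.
Stable partition: {D,F} | {A} | {B,G} | {C} | {E} — 5 equivalence classes.

5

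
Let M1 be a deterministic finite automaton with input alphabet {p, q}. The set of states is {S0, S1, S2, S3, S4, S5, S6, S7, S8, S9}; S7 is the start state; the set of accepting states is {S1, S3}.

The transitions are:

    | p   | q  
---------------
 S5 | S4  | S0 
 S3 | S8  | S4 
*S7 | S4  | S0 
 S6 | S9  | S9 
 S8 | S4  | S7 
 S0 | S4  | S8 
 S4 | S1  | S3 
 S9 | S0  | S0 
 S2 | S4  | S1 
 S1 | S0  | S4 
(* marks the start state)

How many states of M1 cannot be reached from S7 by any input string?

Starting at S7 and following transitions, the reachable set is {S0, S1, S3, S4, S7, S8}. That leaves S2, S5, S6, S9 unreachable — 4 in total.

4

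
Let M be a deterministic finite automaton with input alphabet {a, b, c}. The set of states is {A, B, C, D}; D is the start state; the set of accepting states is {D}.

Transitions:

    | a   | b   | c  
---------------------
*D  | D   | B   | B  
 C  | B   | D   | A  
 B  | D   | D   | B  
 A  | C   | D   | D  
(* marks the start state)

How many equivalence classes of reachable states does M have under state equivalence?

First remove the unreachable states {A,C}; 2 states remain.
Initial partition by acceptance: {D} | {B}.
Stable partition: {D} | {B} — 2 equivalence classes.

2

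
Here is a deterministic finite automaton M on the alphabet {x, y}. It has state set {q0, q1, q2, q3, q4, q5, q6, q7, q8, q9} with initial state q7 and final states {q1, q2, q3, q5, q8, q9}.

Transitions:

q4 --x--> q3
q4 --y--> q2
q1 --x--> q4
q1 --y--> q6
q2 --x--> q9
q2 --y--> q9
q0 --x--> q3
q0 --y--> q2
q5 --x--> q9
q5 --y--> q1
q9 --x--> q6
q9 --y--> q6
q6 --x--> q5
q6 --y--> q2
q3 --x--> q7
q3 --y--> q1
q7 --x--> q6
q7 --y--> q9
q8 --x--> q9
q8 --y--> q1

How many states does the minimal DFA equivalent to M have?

8

Reachable states from the start: {q1,q2,q3,q4,q5,q6,q7,q9}. Unreachable: {q0,q8} — drop them.
Start with accepting vs non-accepting: {q1,q2,q3,q5,q9} | {q4,q6,q7}.
On input x, block {q1,q2,q3,q5,q9} splits into {q1,q3,q9} and {q2,q5}.
Refine {q1,q3,q9} on symbol y: members go to different blocks, giving {q1,q9} and {q3}.
Refine {q4,q6,q7} on symbol x: members go to different blocks, giving {q4} and {q6} and {q7}.
Split {q1,q9} by δ(·,x) → {q1} and {q9}.
On input y, block {q2,q5} splits into {q2} and {q5}.
Stable partition: {q1} | {q4} | {q2} | {q3} | {q6} | {q7} | {q9} | {q5} — 8 equivalence classes.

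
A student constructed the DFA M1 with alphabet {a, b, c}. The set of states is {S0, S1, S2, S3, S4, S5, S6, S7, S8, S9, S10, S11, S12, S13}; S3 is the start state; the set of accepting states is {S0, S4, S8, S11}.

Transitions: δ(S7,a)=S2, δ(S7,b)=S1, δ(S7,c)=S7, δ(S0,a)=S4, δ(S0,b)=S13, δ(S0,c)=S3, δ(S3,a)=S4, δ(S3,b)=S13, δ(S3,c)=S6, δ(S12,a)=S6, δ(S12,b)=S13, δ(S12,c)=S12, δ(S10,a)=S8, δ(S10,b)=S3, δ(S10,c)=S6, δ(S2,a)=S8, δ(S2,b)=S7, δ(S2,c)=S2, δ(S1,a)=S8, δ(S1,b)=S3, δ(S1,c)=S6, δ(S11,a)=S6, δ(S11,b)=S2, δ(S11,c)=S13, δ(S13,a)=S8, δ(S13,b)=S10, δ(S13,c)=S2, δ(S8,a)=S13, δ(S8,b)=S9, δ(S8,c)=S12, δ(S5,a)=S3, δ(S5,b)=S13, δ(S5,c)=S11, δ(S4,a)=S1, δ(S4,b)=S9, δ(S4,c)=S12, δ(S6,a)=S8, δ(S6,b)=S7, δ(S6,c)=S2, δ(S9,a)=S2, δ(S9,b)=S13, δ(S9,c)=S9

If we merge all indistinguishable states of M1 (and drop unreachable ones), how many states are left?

4

Reachable states from the start: {S1,S2,S3,S4,S6,S7,S8,S9,S10,S12,S13}. Unreachable: {S0,S5,S11} — drop them.
P0 = {S4,S8} | {S1,S2,S3,S6,S7,S9,S10,S12,S13}.
On input a, block {S1,S2,S3,S6,S7,S9,S10,S12,S13} splits into {S1,S2,S3,S6,S10,S13} and {S7,S9,S12}.
Split {S1,S2,S3,S6,S10,S13} by δ(·,b) → {S1,S3,S10,S13} and {S2,S6}.
The partition is now stable with 4 blocks: {S4,S8} | {S1,S3,S10,S13} | {S7,S9,S12} | {S2,S6}.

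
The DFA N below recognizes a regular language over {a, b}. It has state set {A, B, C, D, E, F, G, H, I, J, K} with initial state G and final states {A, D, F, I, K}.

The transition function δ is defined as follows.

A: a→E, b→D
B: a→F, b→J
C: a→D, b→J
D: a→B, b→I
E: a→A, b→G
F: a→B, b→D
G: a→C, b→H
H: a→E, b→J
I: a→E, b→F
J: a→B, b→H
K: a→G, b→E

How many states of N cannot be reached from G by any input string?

No path from G leads to K; the other 10 states are all reachable.

1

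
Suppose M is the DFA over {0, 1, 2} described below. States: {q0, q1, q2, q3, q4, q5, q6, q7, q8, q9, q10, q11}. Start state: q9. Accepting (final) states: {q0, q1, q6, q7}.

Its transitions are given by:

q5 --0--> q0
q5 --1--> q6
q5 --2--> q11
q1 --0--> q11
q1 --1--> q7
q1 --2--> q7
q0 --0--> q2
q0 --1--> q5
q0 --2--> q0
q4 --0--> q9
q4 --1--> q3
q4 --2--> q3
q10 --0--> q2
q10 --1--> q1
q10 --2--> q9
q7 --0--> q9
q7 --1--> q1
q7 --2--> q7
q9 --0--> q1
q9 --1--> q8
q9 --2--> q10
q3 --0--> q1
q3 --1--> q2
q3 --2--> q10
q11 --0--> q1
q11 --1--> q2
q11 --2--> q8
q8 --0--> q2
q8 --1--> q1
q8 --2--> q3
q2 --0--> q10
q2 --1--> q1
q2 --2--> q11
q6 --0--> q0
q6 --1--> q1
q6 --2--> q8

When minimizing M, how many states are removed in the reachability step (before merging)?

No path from q9 leads to q0, q4, q5, q6; the other 8 states are all reachable.

4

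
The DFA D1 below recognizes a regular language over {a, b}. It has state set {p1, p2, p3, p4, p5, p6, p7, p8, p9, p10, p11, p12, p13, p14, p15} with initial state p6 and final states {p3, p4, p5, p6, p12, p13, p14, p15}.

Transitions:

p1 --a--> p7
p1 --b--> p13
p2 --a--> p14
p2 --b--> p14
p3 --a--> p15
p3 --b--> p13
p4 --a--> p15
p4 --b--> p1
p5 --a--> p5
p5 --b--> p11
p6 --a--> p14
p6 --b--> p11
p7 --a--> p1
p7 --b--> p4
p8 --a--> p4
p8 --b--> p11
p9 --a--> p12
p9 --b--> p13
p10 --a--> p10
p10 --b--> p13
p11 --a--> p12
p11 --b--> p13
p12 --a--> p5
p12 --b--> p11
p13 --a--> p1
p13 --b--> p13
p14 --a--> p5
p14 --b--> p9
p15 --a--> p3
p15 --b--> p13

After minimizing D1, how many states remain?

States {p2,p8,p10} cannot be reached from the start state, so discard them.
P0 = {p3,p4,p5,p6,p12,p13,p14,p15} | {p1,p7,p9,p11}.
Refine {p3,p4,p5,p6,p12,p13,p14,p15} on symbol a: members go to different blocks, giving {p3,p4,p5,p6,p12,p14,p15} and {p13}.
On input b, block {p3,p4,p5,p6,p12,p14,p15} splits into {p4,p5,p6,p12,p14} and {p3,p15}.
Refine {p4,p5,p6,p12,p14} on symbol a: members go to different blocks, giving {p5,p6,p12,p14} and {p4}.
Split {p1,p7,p9,p11} by δ(·,a) → {p1,p7} and {p9,p11}.
Split {p1,p7} by δ(·,b) → {p1} and {p7}.
Stable partition: {p5,p6,p12,p14} | {p1} | {p13} | {p3,p15} | {p4} | {p9,p11} | {p7} — 7 equivalence classes.

7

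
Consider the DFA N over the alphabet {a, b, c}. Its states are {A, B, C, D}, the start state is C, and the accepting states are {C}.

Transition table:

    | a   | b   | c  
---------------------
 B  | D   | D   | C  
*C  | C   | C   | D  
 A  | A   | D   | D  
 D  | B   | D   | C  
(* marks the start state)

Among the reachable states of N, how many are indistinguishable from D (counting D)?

2

States {A} cannot be reached from the start state, so discard them.
Start with accepting vs non-accepting: {C} | {B,D}.
Stable partition: {C} | {B,D} — 2 equivalence classes.
State D belongs to the block {B,D}, which has 2 states.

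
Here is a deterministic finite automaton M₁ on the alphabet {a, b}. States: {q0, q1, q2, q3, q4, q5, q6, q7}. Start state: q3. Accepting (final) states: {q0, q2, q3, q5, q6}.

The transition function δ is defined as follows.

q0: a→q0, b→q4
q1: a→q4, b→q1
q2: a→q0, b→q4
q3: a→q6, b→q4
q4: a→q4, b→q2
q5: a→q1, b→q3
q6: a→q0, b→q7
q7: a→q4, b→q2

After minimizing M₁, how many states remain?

2

Reachable states from the start: {q0,q2,q3,q4,q6,q7}. Unreachable: {q1,q5} — drop them.
Start with accepting vs non-accepting: {q0,q2,q3,q6} | {q4,q7}.
Stable partition: {q0,q2,q3,q6} | {q4,q7} — 2 equivalence classes.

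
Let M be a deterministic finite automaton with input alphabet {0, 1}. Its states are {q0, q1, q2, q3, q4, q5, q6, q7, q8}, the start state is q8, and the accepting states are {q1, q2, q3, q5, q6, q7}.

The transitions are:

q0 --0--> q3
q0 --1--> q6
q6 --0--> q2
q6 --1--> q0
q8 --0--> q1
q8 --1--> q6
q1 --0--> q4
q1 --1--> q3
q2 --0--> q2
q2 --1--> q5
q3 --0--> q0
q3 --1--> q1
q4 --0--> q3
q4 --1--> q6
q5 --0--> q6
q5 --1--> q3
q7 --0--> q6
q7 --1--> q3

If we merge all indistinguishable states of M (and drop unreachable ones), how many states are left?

5

First remove the unreachable states {q7}; 8 states remain.
Start with accepting vs non-accepting: {q1,q2,q3,q5,q6} | {q0,q4,q8}.
On input 0, block {q1,q2,q3,q5,q6} splits into {q2,q5,q6} and {q1,q3}.
Refine {q2,q5,q6} on symbol 1: members go to different blocks, giving {q2} and {q5} and {q6}.
The partition is now stable with 5 blocks: {q2} | {q0,q4,q8} | {q1,q3} | {q5} | {q6}.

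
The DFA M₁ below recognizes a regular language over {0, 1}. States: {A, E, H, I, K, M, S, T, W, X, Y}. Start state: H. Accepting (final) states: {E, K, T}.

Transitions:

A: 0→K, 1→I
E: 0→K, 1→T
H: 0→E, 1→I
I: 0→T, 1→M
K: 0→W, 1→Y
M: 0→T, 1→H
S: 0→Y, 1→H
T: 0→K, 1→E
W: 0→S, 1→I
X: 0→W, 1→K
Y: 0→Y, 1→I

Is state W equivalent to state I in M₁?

States {A,X} cannot be reached from the start state, so discard them.
P0 = {E,K,T} | {H,I,M,S,W,Y}.
Split {E,K,T} by δ(·,0) → {E,T} and {K}.
On input 0, block {H,I,M,S,W,Y} splits into {S,W,Y} and {H,I,M}.
No further refinement is possible. Final partition (4 blocks): {E,T} | {S,W,Y} | {K} | {H,I,M}.
W and I end up in different blocks, so they are distinguishable. For instance, the string '0' is accepted from only I.

No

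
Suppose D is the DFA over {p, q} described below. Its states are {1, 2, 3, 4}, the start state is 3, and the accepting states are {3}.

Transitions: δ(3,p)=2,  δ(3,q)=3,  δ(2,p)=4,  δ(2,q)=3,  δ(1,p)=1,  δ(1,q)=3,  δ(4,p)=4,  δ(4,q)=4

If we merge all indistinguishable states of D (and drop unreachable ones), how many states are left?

First remove the unreachable states {1}; 3 states remain.
Initial partition by acceptance: {3} | {2,4}.
Split {2,4} by δ(·,q) → {2} and {4}.
No further refinement is possible. Final partition (3 blocks): {3} | {2} | {4}.

3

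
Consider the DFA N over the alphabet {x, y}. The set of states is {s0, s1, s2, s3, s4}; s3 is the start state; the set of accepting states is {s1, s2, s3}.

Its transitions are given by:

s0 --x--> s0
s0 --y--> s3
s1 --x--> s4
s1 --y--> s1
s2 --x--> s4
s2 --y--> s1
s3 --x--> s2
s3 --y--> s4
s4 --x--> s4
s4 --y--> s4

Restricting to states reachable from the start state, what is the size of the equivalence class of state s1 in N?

2

States {s0} cannot be reached from the start state, so discard them.
Initial partition by acceptance: {s1,s2,s3} | {s4}.
Split {s1,s2,s3} by δ(·,x) → {s1,s2} and {s3}.
Stable partition: {s1,s2} | {s4} | {s3} — 3 equivalence classes.
The equivalence class containing s1 is {s1,s2}, of size 2.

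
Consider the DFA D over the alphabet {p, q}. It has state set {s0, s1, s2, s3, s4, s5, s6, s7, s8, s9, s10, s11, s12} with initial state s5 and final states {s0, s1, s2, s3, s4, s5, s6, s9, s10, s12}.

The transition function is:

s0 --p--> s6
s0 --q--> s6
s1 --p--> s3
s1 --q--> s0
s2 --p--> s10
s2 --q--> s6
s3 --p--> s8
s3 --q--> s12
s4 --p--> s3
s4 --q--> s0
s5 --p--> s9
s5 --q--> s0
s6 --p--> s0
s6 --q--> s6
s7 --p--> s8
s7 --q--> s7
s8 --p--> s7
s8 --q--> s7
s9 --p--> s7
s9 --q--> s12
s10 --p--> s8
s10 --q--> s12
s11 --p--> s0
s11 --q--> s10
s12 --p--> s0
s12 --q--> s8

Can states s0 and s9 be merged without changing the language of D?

No

Reachable states from the start: {s0,s5,s6,s7,s8,s9,s12}. Unreachable: {s1,s2,s3,s4,s10,s11} — drop them.
P0 = {s0,s5,s6,s9,s12} | {s7,s8}.
On input p, block {s0,s5,s6,s9,s12} splits into {s0,s5,s6,s12} and {s9}.
Refine {s0,s5,s6,s12} on symbol p: members go to different blocks, giving {s0,s6,s12} and {s5}.
On input q, block {s0,s6,s12} splits into {s0,s6} and {s12}.
Stable partition: {s0,s6} | {s7,s8} | {s9} | {s5} | {s12} — 5 equivalence classes.
s0 and s9 end up in different blocks, so they are distinguishable. For instance, the string 'p' is accepted from only s0.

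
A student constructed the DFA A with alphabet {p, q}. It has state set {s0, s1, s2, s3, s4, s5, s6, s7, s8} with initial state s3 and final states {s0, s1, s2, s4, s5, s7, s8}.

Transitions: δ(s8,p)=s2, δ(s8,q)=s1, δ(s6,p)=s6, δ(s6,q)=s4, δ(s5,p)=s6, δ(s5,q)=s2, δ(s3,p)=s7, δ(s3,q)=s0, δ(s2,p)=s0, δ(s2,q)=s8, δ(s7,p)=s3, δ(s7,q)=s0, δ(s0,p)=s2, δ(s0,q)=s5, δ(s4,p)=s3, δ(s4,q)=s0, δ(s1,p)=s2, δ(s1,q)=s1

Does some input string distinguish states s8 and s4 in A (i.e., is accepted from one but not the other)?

Yes

All states are reachable from the start state.
Start with accepting vs non-accepting: {s0,s1,s2,s4,s5,s7,s8} | {s3,s6}.
Refine {s0,s1,s2,s4,s5,s7,s8} on symbol p: members go to different blocks, giving {s0,s1,s2,s8} and {s4,s5,s7}.
Split {s0,s1,s2,s8} by δ(·,q) → {s1,s2,s8} and {s0}.
On input p, block {s1,s2,s8} splits into {s1,s8} and {s2}.
Split {s3,s6} by δ(·,p) → {s3} and {s6}.
Split {s4,s5,s7} by δ(·,p) → {s4,s7} and {s5}.
Stable partition: {s1,s8} | {s3} | {s4,s7} | {s0} | {s2} | {s6} | {s5} — 7 equivalence classes.
s8 and s4 end up in different blocks, so they are distinguishable. For instance, the string 'p' is accepted from only s8.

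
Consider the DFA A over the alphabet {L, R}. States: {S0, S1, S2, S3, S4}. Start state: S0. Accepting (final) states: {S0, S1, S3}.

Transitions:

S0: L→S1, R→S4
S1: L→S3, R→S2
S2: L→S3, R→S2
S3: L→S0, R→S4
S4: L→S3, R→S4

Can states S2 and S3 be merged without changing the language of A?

All states are reachable from the start state.
Initial partition by acceptance: {S0,S1,S3} | {S2,S4}.
No further refinement is possible. Final partition (2 blocks): {S0,S1,S3} | {S2,S4}.
S2 and S3 end up in different blocks, so they are distinguishable. For instance, the string 'ε' is accepted from only S3.

No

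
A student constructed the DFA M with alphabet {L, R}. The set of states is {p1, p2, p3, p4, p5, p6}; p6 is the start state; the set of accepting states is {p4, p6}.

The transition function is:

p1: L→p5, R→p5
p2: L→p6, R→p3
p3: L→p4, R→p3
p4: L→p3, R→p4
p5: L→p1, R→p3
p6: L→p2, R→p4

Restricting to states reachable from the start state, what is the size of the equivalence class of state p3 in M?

First remove the unreachable states {p1,p5}; 4 states remain.
Start with accepting vs non-accepting: {p4,p6} | {p2,p3}.
No further refinement is possible. Final partition (2 blocks): {p4,p6} | {p2,p3}.
State p3 belongs to the block {p2,p3}, which has 2 states.

2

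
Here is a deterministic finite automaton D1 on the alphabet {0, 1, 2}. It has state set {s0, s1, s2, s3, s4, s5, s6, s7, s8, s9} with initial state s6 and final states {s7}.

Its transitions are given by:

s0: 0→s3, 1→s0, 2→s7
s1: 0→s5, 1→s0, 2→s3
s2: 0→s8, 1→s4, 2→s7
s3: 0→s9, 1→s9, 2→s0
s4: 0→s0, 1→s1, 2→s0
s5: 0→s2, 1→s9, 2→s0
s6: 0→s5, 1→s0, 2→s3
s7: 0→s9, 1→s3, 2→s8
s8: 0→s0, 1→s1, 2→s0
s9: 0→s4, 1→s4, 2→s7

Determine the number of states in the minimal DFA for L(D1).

6

Initial partition by acceptance: {s7} | {s0,s1,s2,s3,s4,s5,s6,s8,s9}.
Split {s0,s1,s2,s3,s4,s5,s6,s8,s9} by δ(·,2) → {s1,s3,s4,s5,s6,s8} and {s0,s2,s9}.
On input 0, block {s1,s3,s4,s5,s6,s8} splits into {s3,s4,s5,s8} and {s1,s6}.
Refine {s3,s4,s5,s8} on symbol 1: members go to different blocks, giving {s3,s5} and {s4,s8}.
On input 0, block {s0,s2,s9} splits into {s2,s9} and {s0}.
The partition is now stable with 6 blocks: {s7} | {s3,s5} | {s2,s9} | {s1,s6} | {s4,s8} | {s0}.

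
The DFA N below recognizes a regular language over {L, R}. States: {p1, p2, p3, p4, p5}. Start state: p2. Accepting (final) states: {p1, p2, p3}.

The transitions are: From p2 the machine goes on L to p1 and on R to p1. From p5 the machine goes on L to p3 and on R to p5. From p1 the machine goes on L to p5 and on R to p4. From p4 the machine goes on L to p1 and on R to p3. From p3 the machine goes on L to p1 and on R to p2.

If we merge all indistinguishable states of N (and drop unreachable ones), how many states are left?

Initial partition by acceptance: {p1,p2,p3} | {p4,p5}.
Split {p1,p2,p3} by δ(·,L) → {p2,p3} and {p1}.
Refine {p2,p3} on symbol R: members go to different blocks, giving {p2} and {p3}.
Refine {p4,p5} on symbol L: members go to different blocks, giving {p4} and {p5}.
Stable partition: {p2} | {p4} | {p1} | {p3} | {p5} — 5 equivalence classes.

5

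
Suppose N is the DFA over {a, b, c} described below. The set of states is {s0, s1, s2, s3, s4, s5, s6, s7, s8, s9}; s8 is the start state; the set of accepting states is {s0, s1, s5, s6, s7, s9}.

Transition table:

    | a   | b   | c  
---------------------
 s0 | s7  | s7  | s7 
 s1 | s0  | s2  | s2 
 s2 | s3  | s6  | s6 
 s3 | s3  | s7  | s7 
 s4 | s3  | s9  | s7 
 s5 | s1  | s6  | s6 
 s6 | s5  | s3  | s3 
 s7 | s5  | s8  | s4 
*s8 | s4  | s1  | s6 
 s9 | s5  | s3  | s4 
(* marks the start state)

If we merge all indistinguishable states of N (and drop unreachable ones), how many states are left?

3

All states are reachable from the start state.
Start with accepting vs non-accepting: {s0,s1,s5,s6,s7,s9} | {s2,s3,s4,s8}.
Split {s0,s1,s5,s6,s7,s9} by δ(·,b) → {s1,s6,s7,s9} and {s0,s5}.
The partition is now stable with 3 blocks: {s1,s6,s7,s9} | {s2,s3,s4,s8} | {s0,s5}.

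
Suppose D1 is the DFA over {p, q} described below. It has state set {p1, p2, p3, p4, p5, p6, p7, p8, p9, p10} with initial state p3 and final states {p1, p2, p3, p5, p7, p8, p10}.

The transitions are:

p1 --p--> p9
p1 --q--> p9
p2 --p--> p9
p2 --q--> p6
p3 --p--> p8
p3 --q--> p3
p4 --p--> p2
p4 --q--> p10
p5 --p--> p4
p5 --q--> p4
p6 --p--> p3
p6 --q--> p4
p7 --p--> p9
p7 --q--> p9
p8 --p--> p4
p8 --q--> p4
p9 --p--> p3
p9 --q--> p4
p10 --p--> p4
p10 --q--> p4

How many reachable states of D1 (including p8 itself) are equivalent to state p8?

First remove the unreachable states {p1,p5,p7}; 7 states remain.
P0 = {p2,p3,p8,p10} | {p4,p6,p9}.
On input p, block {p2,p3,p8,p10} splits into {p2,p8,p10} and {p3}.
Refine {p4,p6,p9} on symbol p: members go to different blocks, giving {p6,p9} and {p4}.
On input p, block {p2,p8,p10} splits into {p8,p10} and {p2}.
The partition is now stable with 5 blocks: {p8,p10} | {p6,p9} | {p3} | {p4} | {p2}.
State p8 belongs to the block {p8,p10}, which has 2 states.

2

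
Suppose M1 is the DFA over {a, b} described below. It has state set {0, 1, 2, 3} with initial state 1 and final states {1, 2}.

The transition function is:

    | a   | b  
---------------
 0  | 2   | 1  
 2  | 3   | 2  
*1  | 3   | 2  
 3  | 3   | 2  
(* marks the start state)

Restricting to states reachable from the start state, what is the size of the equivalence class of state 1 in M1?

2

States {0} cannot be reached from the start state, so discard them.
Start with accepting vs non-accepting: {1,2} | {3}.
The partition is now stable with 2 blocks: {1,2} | {3}.
State 1 belongs to the block {1,2}, which has 2 states.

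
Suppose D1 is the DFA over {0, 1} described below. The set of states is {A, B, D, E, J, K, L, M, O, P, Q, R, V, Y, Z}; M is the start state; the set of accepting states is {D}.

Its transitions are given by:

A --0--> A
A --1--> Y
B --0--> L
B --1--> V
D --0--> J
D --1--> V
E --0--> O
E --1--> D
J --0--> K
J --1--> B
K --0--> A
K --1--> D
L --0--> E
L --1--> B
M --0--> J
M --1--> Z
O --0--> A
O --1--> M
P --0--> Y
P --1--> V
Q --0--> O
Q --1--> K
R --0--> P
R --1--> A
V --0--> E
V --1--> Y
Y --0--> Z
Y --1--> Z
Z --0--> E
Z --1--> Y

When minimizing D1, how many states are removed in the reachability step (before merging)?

No path from M leads to P, Q, R; the other 12 states are all reachable.

3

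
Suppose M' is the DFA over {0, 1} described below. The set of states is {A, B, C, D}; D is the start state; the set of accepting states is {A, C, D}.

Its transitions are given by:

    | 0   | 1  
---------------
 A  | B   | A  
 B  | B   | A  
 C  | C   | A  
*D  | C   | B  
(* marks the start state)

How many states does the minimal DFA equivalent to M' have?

4

Every state is reachable, so we keep all 4.
Initial partition by acceptance: {A,C,D} | {B}.
Split {A,C,D} by δ(·,0) → {C,D} and {A}.
On input 1, block {C,D} splits into {C} and {D}.
No further refinement is possible. Final partition (4 blocks): {C} | {B} | {A} | {D}.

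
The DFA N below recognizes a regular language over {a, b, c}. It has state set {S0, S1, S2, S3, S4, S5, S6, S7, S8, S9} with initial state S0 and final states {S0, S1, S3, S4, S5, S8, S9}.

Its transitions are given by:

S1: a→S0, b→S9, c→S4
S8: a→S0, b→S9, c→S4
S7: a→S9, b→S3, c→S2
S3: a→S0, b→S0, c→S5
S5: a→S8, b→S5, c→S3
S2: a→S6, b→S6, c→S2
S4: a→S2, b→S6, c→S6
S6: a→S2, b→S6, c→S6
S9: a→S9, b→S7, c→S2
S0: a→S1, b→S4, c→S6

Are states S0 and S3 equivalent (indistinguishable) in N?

No

Every state is reachable, so we keep all 10.
P0 = {S0,S1,S3,S4,S5,S8,S9} | {S2,S6,S7}.
Refine {S0,S1,S3,S4,S5,S8,S9} on symbol a: members go to different blocks, giving {S0,S1,S3,S5,S8,S9} and {S4}.
Refine {S0,S1,S3,S5,S8,S9} on symbol b: members go to different blocks, giving {S1,S3,S5,S8} and {S0} and {S9}.
On input a, block {S1,S3,S5,S8} splits into {S1,S3,S8} and {S5}.
Refine {S1,S3,S8} on symbol b: members go to different blocks, giving {S1,S8} and {S3}.
On input a, block {S2,S6,S7} splits into {S2,S6} and {S7}.
Stable partition: {S1,S8} | {S2,S6} | {S4} | {S0} | {S9} | {S5} | {S3} | {S7} — 8 equivalence classes.
S0 and S3 end up in different blocks, so they are distinguishable. For instance, the string 'c' is accepted from only S3.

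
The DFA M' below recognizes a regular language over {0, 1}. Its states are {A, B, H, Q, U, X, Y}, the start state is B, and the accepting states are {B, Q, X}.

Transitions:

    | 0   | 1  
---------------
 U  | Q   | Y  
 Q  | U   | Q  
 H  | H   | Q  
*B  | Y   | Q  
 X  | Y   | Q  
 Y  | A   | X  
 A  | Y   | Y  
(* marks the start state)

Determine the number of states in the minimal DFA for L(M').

5

States {H} cannot be reached from the start state, so discard them.
P0 = {B,Q,X} | {A,U,Y}.
Split {A,U,Y} by δ(·,0) → {A,Y} and {U}.
On input 0, block {B,Q,X} splits into {B,X} and {Q}.
Split {A,Y} by δ(·,1) → {A} and {Y}.
No further refinement is possible. Final partition (5 blocks): {B,X} | {A} | {U} | {Q} | {Y}.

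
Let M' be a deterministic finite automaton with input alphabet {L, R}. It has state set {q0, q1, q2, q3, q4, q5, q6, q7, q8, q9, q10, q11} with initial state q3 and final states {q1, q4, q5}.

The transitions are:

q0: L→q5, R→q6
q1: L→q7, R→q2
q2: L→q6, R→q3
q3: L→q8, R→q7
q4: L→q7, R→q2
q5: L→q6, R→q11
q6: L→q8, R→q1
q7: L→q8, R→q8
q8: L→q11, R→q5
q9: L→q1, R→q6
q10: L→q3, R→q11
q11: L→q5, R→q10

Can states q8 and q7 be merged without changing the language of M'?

First remove the unreachable states {q0,q4,q9}; 9 states remain.
Initial partition by acceptance: {q1,q5} | {q2,q3,q6,q7,q8,q10,q11}.
Refine {q2,q3,q6,q7,q8,q10,q11} on symbol L: members go to different blocks, giving {q2,q3,q6,q7,q8,q10} and {q11}.
Refine {q1,q5} on symbol R: members go to different blocks, giving {q1} and {q5}.
Split {q2,q3,q6,q7,q8,q10} by δ(·,L) → {q2,q3,q6,q7,q10} and {q8}.
Split {q2,q3,q6,q7,q10} by δ(·,L) → {q3,q6,q7} and {q2,q10}.
On input R, block {q3,q6,q7} splits into {q3} and {q6} and {q7}.
Refine {q2,q10} on symbol L: members go to different blocks, giving {q2} and {q10}.
Stable partition: {q1} | {q3} | {q11} | {q5} | {q8} | {q2} | {q6} | {q7} | {q10} — 9 equivalence classes.
q8 and q7 end up in different blocks, so they are distinguishable. For instance, the string 'R' is accepted from only q8.

No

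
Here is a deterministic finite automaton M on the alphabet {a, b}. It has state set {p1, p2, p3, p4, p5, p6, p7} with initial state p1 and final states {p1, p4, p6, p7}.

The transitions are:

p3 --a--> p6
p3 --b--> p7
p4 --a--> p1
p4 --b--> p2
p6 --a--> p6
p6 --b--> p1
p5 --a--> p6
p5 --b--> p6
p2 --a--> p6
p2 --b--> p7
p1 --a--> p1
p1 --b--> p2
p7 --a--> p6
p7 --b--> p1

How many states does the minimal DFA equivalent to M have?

States {p3,p4,p5} cannot be reached from the start state, so discard them.
P0 = {p1,p6,p7} | {p2}.
On input b, block {p1,p6,p7} splits into {p6,p7} and {p1}.
No further refinement is possible. Final partition (3 blocks): {p6,p7} | {p2} | {p1}.

3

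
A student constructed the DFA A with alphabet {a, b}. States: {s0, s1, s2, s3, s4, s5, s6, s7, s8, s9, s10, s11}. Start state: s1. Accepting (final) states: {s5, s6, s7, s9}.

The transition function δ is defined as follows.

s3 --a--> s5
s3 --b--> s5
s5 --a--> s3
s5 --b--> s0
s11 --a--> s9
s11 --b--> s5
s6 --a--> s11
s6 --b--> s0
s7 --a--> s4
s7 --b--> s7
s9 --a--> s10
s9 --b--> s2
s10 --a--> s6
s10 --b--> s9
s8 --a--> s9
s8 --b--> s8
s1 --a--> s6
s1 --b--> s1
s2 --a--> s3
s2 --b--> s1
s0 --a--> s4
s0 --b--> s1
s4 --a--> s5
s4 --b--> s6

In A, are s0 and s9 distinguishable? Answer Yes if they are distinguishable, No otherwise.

States {s7,s8} cannot be reached from the start state, so discard them.
Initial partition by acceptance: {s5,s6,s9} | {s0,s1,s2,s3,s4,s10,s11}.
Refine {s0,s1,s2,s3,s4,s10,s11} on symbol a: members go to different blocks, giving {s1,s3,s4,s10,s11} and {s0,s2}.
On input b, block {s1,s3,s4,s10,s11} splits into {s3,s4,s10,s11} and {s1}.
No further refinement is possible. Final partition (4 blocks): {s5,s6,s9} | {s3,s4,s10,s11} | {s0,s2} | {s1}.
s0 and s9 end up in different blocks, so they are distinguishable. For instance, the string 'ε' is accepted from only s9.

Yes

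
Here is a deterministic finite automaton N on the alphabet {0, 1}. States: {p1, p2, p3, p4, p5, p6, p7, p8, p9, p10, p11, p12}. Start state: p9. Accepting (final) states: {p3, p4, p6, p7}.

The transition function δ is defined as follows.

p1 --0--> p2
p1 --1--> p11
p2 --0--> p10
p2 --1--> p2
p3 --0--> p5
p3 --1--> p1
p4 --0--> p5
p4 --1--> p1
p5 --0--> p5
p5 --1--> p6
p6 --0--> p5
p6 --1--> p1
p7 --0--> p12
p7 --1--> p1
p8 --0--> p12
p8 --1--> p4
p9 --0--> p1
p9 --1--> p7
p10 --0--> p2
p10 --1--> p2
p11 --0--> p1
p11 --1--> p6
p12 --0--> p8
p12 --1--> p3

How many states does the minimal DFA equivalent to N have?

All states are reachable from the start state.
P0 = {p3,p4,p6,p7} | {p1,p2,p5,p8,p9,p10,p11,p12}.
On input 1, block {p1,p2,p5,p8,p9,p10,p11,p12} splits into {p5,p8,p9,p11,p12} and {p1,p2,p10}.
Split {p5,p8,p9,p11,p12} by δ(·,0) → {p5,p8,p12} and {p9,p11}.
Refine {p1,p2,p10} on symbol 1: members go to different blocks, giving {p2,p10} and {p1}.
No further refinement is possible. Final partition (5 blocks): {p3,p4,p6,p7} | {p5,p8,p12} | {p2,p10} | {p9,p11} | {p1}.

5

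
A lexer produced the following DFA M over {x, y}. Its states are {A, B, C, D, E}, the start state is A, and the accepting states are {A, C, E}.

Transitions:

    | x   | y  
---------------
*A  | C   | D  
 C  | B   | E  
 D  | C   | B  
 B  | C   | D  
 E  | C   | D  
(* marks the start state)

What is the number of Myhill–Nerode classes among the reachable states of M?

3

Initial partition by acceptance: {A,C,E} | {B,D}.
On input x, block {A,C,E} splits into {A,E} and {C}.
No further refinement is possible. Final partition (3 blocks): {A,E} | {B,D} | {C}.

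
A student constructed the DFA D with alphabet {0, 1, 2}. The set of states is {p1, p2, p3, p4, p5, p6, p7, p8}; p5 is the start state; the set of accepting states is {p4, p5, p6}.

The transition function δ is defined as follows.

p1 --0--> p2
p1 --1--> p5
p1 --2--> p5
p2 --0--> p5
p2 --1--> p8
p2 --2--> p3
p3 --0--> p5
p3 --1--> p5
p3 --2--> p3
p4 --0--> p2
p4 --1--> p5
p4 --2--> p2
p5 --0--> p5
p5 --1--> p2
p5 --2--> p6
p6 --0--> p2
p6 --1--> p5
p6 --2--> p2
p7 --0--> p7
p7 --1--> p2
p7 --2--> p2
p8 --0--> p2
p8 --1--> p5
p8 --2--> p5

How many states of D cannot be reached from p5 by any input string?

3

Starting at p5 and following transitions, the reachable set is {p2, p3, p5, p6, p8}. That leaves p1, p4, p7 unreachable — 3 in total.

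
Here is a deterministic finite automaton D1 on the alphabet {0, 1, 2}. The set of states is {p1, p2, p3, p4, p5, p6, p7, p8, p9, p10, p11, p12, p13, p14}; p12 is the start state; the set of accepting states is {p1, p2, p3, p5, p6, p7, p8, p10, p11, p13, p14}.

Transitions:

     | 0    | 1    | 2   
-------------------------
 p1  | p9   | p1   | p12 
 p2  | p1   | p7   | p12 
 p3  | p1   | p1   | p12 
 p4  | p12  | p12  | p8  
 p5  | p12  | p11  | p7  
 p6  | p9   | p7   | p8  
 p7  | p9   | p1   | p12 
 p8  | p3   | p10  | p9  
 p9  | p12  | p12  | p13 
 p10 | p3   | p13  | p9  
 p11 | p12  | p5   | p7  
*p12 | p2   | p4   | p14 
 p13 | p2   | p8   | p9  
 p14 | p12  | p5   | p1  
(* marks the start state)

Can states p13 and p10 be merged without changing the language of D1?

Yes

First remove the unreachable states {p6}; 13 states remain.
Start with accepting vs non-accepting: {p1,p2,p3,p5,p7,p8,p10,p11,p13,p14} | {p4,p9,p12}.
Refine {p1,p2,p3,p5,p7,p8,p10,p11,p13,p14} on symbol 0: members go to different blocks, giving {p1,p5,p7,p11,p14} and {p2,p3,p8,p10,p13}.
On input 2, block {p1,p5,p7,p11,p14} splits into {p5,p11,p14} and {p1,p7}.
Refine {p4,p9,p12} on symbol 0: members go to different blocks, giving {p4,p9} and {p12}.
Split {p2,p3,p8,p10,p13} by δ(·,0) → {p8,p10,p13} and {p2,p3}.
The partition is now stable with 6 blocks: {p5,p11,p14} | {p4,p9} | {p8,p10,p13} | {p1,p7} | {p12} | {p2,p3}.
p13 and p10 lie in the same block of the stable partition, so they are equivalent — no string distinguishes them.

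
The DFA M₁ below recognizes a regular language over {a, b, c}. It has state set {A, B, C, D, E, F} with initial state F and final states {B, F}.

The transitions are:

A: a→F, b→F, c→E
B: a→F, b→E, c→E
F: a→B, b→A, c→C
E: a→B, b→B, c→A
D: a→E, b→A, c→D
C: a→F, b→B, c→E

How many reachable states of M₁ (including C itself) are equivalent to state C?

3

States {D} cannot be reached from the start state, so discard them.
Start with accepting vs non-accepting: {B,F} | {A,C,E}.
No further refinement is possible. Final partition (2 blocks): {B,F} | {A,C,E}.
The equivalence class containing C is {A,C,E}, of size 3.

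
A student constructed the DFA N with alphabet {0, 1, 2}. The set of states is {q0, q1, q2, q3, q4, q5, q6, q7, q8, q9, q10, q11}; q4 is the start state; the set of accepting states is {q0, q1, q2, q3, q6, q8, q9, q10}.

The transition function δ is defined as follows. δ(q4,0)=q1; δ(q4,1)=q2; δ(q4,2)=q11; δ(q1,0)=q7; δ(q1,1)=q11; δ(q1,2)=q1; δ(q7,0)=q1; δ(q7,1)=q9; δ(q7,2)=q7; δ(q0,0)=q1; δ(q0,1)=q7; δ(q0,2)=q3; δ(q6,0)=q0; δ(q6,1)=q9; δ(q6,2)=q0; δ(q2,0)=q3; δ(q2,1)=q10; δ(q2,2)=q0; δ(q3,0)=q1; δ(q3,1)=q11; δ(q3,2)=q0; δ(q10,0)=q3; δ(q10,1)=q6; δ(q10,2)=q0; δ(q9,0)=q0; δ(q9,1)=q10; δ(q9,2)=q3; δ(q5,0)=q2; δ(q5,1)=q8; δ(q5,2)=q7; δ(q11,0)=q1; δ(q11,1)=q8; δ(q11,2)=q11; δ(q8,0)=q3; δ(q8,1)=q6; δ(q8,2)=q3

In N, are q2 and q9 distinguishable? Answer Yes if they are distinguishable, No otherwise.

No

First remove the unreachable states {q5}; 11 states remain.
Start with accepting vs non-accepting: {q0,q1,q2,q3,q6,q8,q9,q10} | {q4,q7,q11}.
Split {q0,q1,q2,q3,q6,q8,q9,q10} by δ(·,0) → {q0,q2,q3,q6,q8,q9,q10} and {q1}.
Refine {q0,q2,q3,q6,q8,q9,q10} on symbol 0: members go to different blocks, giving {q2,q6,q8,q9,q10} and {q0,q3}.
The partition is now stable with 4 blocks: {q2,q6,q8,q9,q10} | {q4,q7,q11} | {q1} | {q0,q3}.
q2 and q9 lie in the same block of the stable partition, so they are equivalent — no string distinguishes them.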